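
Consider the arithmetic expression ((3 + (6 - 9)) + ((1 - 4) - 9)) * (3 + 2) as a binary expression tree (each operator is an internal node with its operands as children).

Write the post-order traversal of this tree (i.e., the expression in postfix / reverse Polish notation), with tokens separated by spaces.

Post-order on an expression tree gives postfix notation: for each operator, emit left operand, right operand, then the operator.

3 6 9 - + 1 4 - 9 - + 3 2 + *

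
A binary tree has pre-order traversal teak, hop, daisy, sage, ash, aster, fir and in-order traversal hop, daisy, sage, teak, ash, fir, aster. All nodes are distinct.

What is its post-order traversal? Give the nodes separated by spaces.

sage daisy hop fir aster ash teak

The first element of pre-order is the root; it splits in-order into left and right subtrees.
Root teak: left subtree has 3 nodes {hop, daisy, sage}, right has 3 {ash, fir, aster}.
  Root hop: left subtree has 0 nodes { }, right has 2 {daisy, sage}.
    Root daisy: left subtree has 0 nodes { }, right has 1 {sage}.
  Root ash: left subtree has 0 nodes { }, right has 2 {fir, aster}.
    Root aster: left subtree has 1 node {fir}, right has 0 { }.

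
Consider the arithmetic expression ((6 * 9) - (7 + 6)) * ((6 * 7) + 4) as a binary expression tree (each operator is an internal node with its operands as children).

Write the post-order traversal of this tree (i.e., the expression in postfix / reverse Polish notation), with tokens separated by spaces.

Post-order on an expression tree gives postfix notation: for each operator, emit left operand, right operand, then the operator.

6 9 * 7 6 + - 6 7 * 4 + *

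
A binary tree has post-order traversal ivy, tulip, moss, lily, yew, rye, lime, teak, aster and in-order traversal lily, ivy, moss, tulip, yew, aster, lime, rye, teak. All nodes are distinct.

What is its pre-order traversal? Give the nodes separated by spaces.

aster yew lily moss ivy tulip teak lime rye

The last element of post-order is the root; it splits in-order into left and right subtrees.
Root aster: left subtree has 5 nodes {lily, ivy, moss, tulip, yew}, right has 3 {lime, rye, teak}.
  Root yew: left subtree has 4 nodes {lily, ivy, moss, tulip}, right has 0 { }.
    Root lily: left subtree has 0 nodes { }, right has 3 {ivy, moss, tulip}.
      Root moss: left subtree has 1 node {ivy}, right has 1 {tulip}.
  Root teak: left subtree has 2 nodes {lime, rye}, right has 0 { }.
    Root lime: left subtree has 0 nodes { }, right has 1 {rye}.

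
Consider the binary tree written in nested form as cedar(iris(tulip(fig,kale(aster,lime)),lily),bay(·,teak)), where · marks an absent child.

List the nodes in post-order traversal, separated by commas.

Post-order visits the left subtree, then the right subtree, then the node.
At cedar: go left to iris.
  At iris: go left to tulip.
    At tulip: go left to fig.
      fig is a leaf — visit fig.
    At tulip: go right to kale.
      At kale: go left to aster.
        aster is a leaf — visit aster.
      At kale: go right to lime.
        lime is a leaf — visit lime.
      Visit kale.
    Visit tulip.
  At iris: go right to lily.
    lily is a leaf — visit lily.
  Visit iris.
At cedar: go right to bay.
  At bay: no left child.
  At bay: go right to teak.
    teak is a leaf — visit teak.
  Visit bay.
Visit cedar.

fig, aster, lime, kale, tulip, lily, iris, teak, bay, cedar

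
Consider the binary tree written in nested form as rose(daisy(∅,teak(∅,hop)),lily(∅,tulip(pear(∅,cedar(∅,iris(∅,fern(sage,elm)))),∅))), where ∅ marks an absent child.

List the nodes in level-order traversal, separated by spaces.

rose daisy lily teak tulip hop pear cedar iris fern sage elm

Level-order visits nodes level by level from the root, left to right within each level.
Level 0: rose
Level 1: daisy, lily
Level 2: teak, tulip
Level 3: hop, pear
Level 4: cedar
Level 5: iris
Level 6: fern
Level 7: sage, elm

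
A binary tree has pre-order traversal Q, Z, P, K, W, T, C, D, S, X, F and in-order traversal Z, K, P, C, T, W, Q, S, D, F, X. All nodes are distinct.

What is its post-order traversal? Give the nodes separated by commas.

The first element of pre-order is the root; it splits in-order into left and right subtrees.
Root Q: left subtree has 6 nodes {Z, K, P, C, T, W}, right has 4 {S, D, F, X}.
  Root Z: left subtree has 0 nodes { }, right has 5 {K, P, C, T, W}.
    Root P: left subtree has 1 node {K}, right has 3 {C, T, W}.
      Root W: left subtree has 2 nodes {C, T}, right has 0 { }.
        Root T: left subtree has 1 node {C}, right has 0 { }.
  Root D: left subtree has 1 node {S}, right has 2 {F, X}.
    Root X: left subtree has 1 node {F}, right has 0 { }.

K, C, T, W, P, Z, S, F, X, D, Q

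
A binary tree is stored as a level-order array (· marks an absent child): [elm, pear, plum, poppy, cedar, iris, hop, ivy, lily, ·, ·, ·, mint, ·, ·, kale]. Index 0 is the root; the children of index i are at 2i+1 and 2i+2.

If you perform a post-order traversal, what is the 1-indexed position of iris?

Post-order visits the left subtree, then the right subtree, then the node.
At elm: go left to pear.
  At pear: go left to poppy.
    At poppy: go left to ivy.
      At ivy: go left to kale.
        kale is a leaf — visit kale.
      At ivy: no right child.
      Visit ivy.
    At poppy: go right to lily.
      lily is a leaf — visit lily.
    Visit poppy.
  At pear: go right to cedar.
    cedar is a leaf — visit cedar.
  Visit pear.
At elm: go right to plum.
  At plum: go left to iris.
    At iris: no left child.
    At iris: go right to mint.
      mint is a leaf — visit mint.
    Visit iris.
  At plum: go right to hop.
    hop is a leaf — visit hop.
  Visit plum.
Visit elm.
Full post-order sequence: kale, ivy, lily, poppy, cedar, pear, mint, iris, hop, plum, elm.

8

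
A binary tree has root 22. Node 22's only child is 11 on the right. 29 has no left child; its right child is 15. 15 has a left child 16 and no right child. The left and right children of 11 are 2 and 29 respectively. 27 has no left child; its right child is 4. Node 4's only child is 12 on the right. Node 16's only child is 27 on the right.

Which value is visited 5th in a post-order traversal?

Post-order visits the left subtree, then the right subtree, then the node.
At 22: no left child.
At 22: go right to 11.
  At 11: go left to 2.
    2 is a leaf — visit 2.
  At 11: go right to 29.
    At 29: no left child.
    At 29: go right to 15.
      At 15: go left to 16.
        At 16: no left child.
        At 16: go right to 27.
          At 27: no left child.
          At 27: go right to 4.
            At 4: no left child.
            At 4: go right to 12.
              12 is a leaf — visit 12.
            Visit 4.
          Visit 27.
        Visit 16.
      At 15: no right child.
      Visit 15.
    Visit 29.
  Visit 11.
Visit 22.
Full post-order sequence: 2, 12, 4, 27, 16, 15, 29, 11, 22.

16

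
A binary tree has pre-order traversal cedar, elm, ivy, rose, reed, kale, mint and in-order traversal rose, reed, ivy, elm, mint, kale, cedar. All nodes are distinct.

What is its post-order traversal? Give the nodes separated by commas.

reed, rose, ivy, mint, kale, elm, cedar

The first element of pre-order is the root; it splits in-order into left and right subtrees.
Root cedar: left subtree has 6 nodes {rose, reed, ivy, elm, mint, kale}, right has 0 { }.
  Root elm: left subtree has 3 nodes {rose, reed, ivy}, right has 2 {mint, kale}.
    Root ivy: left subtree has 2 nodes {rose, reed}, right has 0 { }.
      Root rose: left subtree has 0 nodes { }, right has 1 {reed}.
    Root kale: left subtree has 1 node {mint}, right has 0 { }.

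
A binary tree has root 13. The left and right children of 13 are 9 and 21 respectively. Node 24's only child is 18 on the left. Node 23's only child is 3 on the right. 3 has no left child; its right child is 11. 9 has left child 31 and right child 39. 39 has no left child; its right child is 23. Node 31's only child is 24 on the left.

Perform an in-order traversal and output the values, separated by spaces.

In-order visits the left subtree, then the node, then the right subtree.
At 13: go left to 9.
  At 9: go left to 31.
    At 31: go left to 24.
      At 24: go left to 18.
        18 is a leaf — visit 18.
      Visit 24.
      At 24: no right child.
    Visit 31.
    At 31: no right child.
  Visit 9.
  At 9: go right to 39.
    At 39: no left child.
    Visit 39.
    At 39: go right to 23.
      At 23: no left child.
      Visit 23.
      At 23: go right to 3.
        At 3: no left child.
        Visit 3.
        At 3: go right to 11.
          11 is a leaf — visit 11.
Visit 13.
At 13: go right to 21.
  21 is a leaf — visit 21.

18 24 31 9 39 23 3 11 13 21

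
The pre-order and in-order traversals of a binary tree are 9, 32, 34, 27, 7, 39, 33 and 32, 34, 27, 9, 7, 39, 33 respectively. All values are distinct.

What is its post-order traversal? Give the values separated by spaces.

The first element of pre-order is the root; it splits in-order into left and right subtrees.
Root 9: left subtree has 3 nodes {32, 34, 27}, right has 3 {7, 39, 33}.
  Root 32: left subtree has 0 nodes { }, right has 2 {34, 27}.
    Root 34: left subtree has 0 nodes { }, right has 1 {27}.
  Root 7: left subtree has 0 nodes { }, right has 2 {39, 33}.
    Root 39: left subtree has 0 nodes { }, right has 1 {33}.

27 34 32 33 39 7 9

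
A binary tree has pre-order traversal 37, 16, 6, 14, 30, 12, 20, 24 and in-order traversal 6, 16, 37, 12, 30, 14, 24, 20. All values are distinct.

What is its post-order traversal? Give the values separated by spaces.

The first element of pre-order is the root; it splits in-order into left and right subtrees.
Root 37: left subtree has 2 nodes {6, 16}, right has 5 {12, 30, 14, 24, 20}.
  Root 16: left subtree has 1 node {6}, right has 0 { }.
  Root 14: left subtree has 2 nodes {12, 30}, right has 2 {24, 20}.
    Root 30: left subtree has 1 node {12}, right has 0 { }.
    Root 20: left subtree has 1 node {24}, right has 0 { }.

6 16 12 30 24 20 14 37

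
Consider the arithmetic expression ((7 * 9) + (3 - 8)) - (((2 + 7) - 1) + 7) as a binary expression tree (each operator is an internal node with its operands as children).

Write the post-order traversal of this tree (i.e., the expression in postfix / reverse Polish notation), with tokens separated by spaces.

7 9 * 3 8 - + 2 7 + 1 - 7 + -

Post-order on an expression tree gives postfix notation: for each operator, emit left operand, right operand, then the operator.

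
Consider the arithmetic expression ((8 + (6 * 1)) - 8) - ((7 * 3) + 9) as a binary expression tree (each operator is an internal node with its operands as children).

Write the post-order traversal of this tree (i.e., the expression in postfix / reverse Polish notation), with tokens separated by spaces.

8 6 1 * + 8 - 7 3 * 9 + -

Post-order on an expression tree gives postfix notation: for each operator, emit left operand, right operand, then the operator.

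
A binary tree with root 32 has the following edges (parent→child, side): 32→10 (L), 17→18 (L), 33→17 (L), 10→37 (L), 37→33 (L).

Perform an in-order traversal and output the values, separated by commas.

In-order visits the left subtree, then the node, then the right subtree.
At 32: go left to 10.
  At 10: go left to 37.
    At 37: go left to 33.
      At 33: go left to 17.
        At 17: go left to 18.
          18 is a leaf — visit 18.
        Visit 17.
        At 17: no right child.
      Visit 33.
      At 33: no right child.
    Visit 37.
    At 37: no right child.
  Visit 10.
  At 10: no right child.
Visit 32.
At 32: no right child.

18, 17, 33, 37, 10, 32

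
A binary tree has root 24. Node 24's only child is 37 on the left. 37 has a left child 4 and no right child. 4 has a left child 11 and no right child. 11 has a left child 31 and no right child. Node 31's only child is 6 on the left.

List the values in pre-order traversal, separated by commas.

24, 37, 4, 11, 31, 6

Pre-order visits the node, then its left subtree, then its right subtree.
Visit 24.
At 24: go left to 37.
  Visit 37.
  At 37: go left to 4.
    Visit 4.
    At 4: go left to 11.
      Visit 11.
      At 11: go left to 31.
        Visit 31.
        At 31: go left to 6.
          6 is a leaf — visit 6.
        At 31: no right child.
      At 11: no right child.
    At 4: no right child.
  At 37: no right child.
At 24: no right child.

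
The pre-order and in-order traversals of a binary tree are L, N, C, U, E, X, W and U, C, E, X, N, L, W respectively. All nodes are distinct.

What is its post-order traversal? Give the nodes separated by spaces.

U X E C N W L

The first element of pre-order is the root; it splits in-order into left and right subtrees.
Root L: left subtree has 5 nodes {U, C, E, X, N}, right has 1 {W}.
  Root N: left subtree has 4 nodes {U, C, E, X}, right has 0 { }.
    Root C: left subtree has 1 node {U}, right has 2 {E, X}.
      Root E: left subtree has 0 nodes { }, right has 1 {X}.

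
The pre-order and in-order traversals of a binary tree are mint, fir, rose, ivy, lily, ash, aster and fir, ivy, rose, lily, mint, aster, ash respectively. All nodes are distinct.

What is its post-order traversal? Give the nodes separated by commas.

ivy, lily, rose, fir, aster, ash, mint

The first element of pre-order is the root; it splits in-order into left and right subtrees.
Root mint: left subtree has 4 nodes {fir, ivy, rose, lily}, right has 2 {aster, ash}.
  Root fir: left subtree has 0 nodes { }, right has 3 {ivy, rose, lily}.
    Root rose: left subtree has 1 node {ivy}, right has 1 {lily}.
  Root ash: left subtree has 1 node {aster}, right has 0 { }.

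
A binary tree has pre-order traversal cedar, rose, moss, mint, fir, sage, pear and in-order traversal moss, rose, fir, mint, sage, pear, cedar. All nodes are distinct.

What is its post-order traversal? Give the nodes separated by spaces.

The first element of pre-order is the root; it splits in-order into left and right subtrees.
Root cedar: left subtree has 6 nodes {moss, rose, fir, mint, sage, pear}, right has 0 { }.
  Root rose: left subtree has 1 node {moss}, right has 4 {fir, mint, sage, pear}.
    Root mint: left subtree has 1 node {fir}, right has 2 {sage, pear}.
      Root sage: left subtree has 0 nodes { }, right has 1 {pear}.

moss fir pear sage mint rose cedar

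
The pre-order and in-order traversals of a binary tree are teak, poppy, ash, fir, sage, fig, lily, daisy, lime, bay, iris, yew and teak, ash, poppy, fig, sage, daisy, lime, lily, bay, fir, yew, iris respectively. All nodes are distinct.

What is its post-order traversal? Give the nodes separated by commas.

ash, fig, lime, daisy, bay, lily, sage, yew, iris, fir, poppy, teak

The first element of pre-order is the root; it splits in-order into left and right subtrees.
Root teak: left subtree has 0 nodes { }, right has 11 {ash, poppy, fig, sage, daisy, lime, lily, bay, fir, yew, iris}.
  Root poppy: left subtree has 1 node {ash}, right has 9 {fig, sage, daisy, lime, lily, bay, fir, yew, iris}.
    Root fir: left subtree has 6 nodes {fig, sage, daisy, lime, lily, bay}, right has 2 {yew, iris}.
      Root sage: left subtree has 1 node {fig}, right has 4 {daisy, lime, lily, bay}.
        Root lily: left subtree has 2 nodes {daisy, lime}, right has 1 {bay}.
          Root daisy: left subtree has 0 nodes { }, right has 1 {lime}.
      Root iris: left subtree has 1 node {yew}, right has 0 { }.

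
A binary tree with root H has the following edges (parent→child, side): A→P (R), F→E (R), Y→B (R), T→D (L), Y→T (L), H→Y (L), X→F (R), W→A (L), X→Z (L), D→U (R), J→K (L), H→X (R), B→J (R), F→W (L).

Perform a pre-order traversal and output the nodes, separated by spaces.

Pre-order visits the node, then its left subtree, then its right subtree.
Visit H.
At H: go left to Y.
  Visit Y.
  At Y: go left to T.
    Visit T.
    At T: go left to D.
      Visit D.
      At D: no left child.
      At D: go right to U.
        U is a leaf — visit U.
    At T: no right child.
  At Y: go right to B.
    Visit B.
    At B: no left child.
    At B: go right to J.
      Visit J.
      At J: go left to K.
        K is a leaf — visit K.
      At J: no right child.
At H: go right to X.
  Visit X.
  At X: go left to Z.
    Z is a leaf — visit Z.
  At X: go right to F.
    Visit F.
    At F: go left to W.
      Visit W.
      At W: go left to A.
        Visit A.
        At A: no left child.
        At A: go right to P.
          P is a leaf — visit P.
      At W: no right child.
    At F: go right to E.
      E is a leaf — visit E.

H Y T D U B J K X Z F W A P E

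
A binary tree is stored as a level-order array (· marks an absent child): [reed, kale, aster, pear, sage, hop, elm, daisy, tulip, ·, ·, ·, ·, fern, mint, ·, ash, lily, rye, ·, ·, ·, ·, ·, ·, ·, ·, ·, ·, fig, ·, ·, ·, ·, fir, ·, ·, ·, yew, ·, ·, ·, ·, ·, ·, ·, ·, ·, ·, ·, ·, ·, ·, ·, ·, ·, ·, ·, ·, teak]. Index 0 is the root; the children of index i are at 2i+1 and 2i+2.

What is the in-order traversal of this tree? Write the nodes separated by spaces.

In-order visits the left subtree, then the node, then the right subtree.
At reed: go left to kale.
  At kale: go left to pear.
    At pear: go left to daisy.
      At daisy: no left child.
      Visit daisy.
      At daisy: go right to ash.
        At ash: no left child.
        Visit ash.
        At ash: go right to fir.
          fir is a leaf — visit fir.
    Visit pear.
    At pear: go right to tulip.
      At tulip: go left to lily.
        lily is a leaf — visit lily.
      Visit tulip.
      At tulip: go right to rye.
        At rye: no left child.
        Visit rye.
        At rye: go right to yew.
          yew is a leaf — visit yew.
  Visit kale.
  At kale: go right to sage.
    sage is a leaf — visit sage.
Visit reed.
At reed: go right to aster.
  At aster: go left to hop.
    hop is a leaf — visit hop.
  Visit aster.
  At aster: go right to elm.
    At elm: go left to fern.
      fern is a leaf — visit fern.
    Visit elm.
    At elm: go right to mint.
      At mint: go left to fig.
        At fig: go left to teak.
          teak is a leaf — visit teak.
        Visit fig.
        At fig: no right child.
      Visit mint.
      At mint: no right child.

daisy ash fir pear lily tulip rye yew kale sage reed hop aster fern elm teak fig mint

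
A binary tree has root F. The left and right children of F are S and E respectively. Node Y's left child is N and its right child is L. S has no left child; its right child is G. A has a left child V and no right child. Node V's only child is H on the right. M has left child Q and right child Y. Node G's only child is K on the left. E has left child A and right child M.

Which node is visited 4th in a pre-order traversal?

Pre-order visits the node, then its left subtree, then its right subtree.
Visit F.
At F: go left to S.
  Visit S.
  At S: no left child.
  At S: go right to G.
    Visit G.
    At G: go left to K.
      K is a leaf — visit K.
    At G: no right child.
At F: go right to E.
  Visit E.
  At E: go left to A.
    Visit A.
    At A: go left to V.
      Visit V.
      At V: no left child.
      At V: go right to H.
        H is a leaf — visit H.
    At A: no right child.
  At E: go right to M.
    Visit M.
    At M: go left to Q.
      Q is a leaf — visit Q.
    At M: go right to Y.
      Visit Y.
      At Y: go left to N.
        N is a leaf — visit N.
      At Y: go right to L.
        L is a leaf — visit L.
Full pre-order sequence: F, S, G, K, E, A, V, H, M, Q, Y, N, L.

K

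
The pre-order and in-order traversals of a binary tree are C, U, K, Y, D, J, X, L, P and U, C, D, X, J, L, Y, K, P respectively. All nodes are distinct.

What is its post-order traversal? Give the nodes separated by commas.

The first element of pre-order is the root; it splits in-order into left and right subtrees.
Root C: left subtree has 1 node {U}, right has 7 {D, X, J, L, Y, K, P}.
  Root K: left subtree has 5 nodes {D, X, J, L, Y}, right has 1 {P}.
    Root Y: left subtree has 4 nodes {D, X, J, L}, right has 0 { }.
      Root D: left subtree has 0 nodes { }, right has 3 {X, J, L}.
        Root J: left subtree has 1 node {X}, right has 1 {L}.

U, X, L, J, D, Y, P, K, C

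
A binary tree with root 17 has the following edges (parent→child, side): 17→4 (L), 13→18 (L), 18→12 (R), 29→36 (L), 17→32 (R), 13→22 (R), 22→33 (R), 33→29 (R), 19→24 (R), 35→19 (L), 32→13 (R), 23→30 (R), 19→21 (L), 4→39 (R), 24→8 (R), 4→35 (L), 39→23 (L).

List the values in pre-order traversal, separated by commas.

17, 4, 35, 19, 21, 24, 8, 39, 23, 30, 32, 13, 18, 12, 22, 33, 29, 36

Pre-order visits the node, then its left subtree, then its right subtree.
Visit 17.
At 17: go left to 4.
  Visit 4.
  At 4: go left to 35.
    Visit 35.
    At 35: go left to 19.
      Visit 19.
      At 19: go left to 21.
        21 is a leaf — visit 21.
      At 19: go right to 24.
        Visit 24.
        At 24: no left child.
        At 24: go right to 8.
          8 is a leaf — visit 8.
    At 35: no right child.
  At 4: go right to 39.
    Visit 39.
    At 39: go left to 23.
      Visit 23.
      At 23: no left child.
      At 23: go right to 30.
        30 is a leaf — visit 30.
    At 39: no right child.
At 17: go right to 32.
  Visit 32.
  At 32: no left child.
  At 32: go right to 13.
    Visit 13.
    At 13: go left to 18.
      Visit 18.
      At 18: no left child.
      At 18: go right to 12.
        12 is a leaf — visit 12.
    At 13: go right to 22.
      Visit 22.
      At 22: no left child.
      At 22: go right to 33.
        Visit 33.
        At 33: no left child.
        At 33: go right to 29.
          Visit 29.
          At 29: go left to 36.
            36 is a leaf — visit 36.
          At 29: no right child.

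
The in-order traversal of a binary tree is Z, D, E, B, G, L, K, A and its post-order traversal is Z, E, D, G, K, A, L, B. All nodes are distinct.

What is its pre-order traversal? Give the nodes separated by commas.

The last element of post-order is the root; it splits in-order into left and right subtrees.
Root B: left subtree has 3 nodes {Z, D, E}, right has 4 {G, L, K, A}.
  Root D: left subtree has 1 node {Z}, right has 1 {E}.
  Root L: left subtree has 1 node {G}, right has 2 {K, A}.
    Root A: left subtree has 1 node {K}, right has 0 { }.

B, D, Z, E, L, G, A, K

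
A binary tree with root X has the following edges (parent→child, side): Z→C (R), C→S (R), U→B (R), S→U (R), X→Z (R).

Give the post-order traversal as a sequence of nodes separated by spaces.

B U S C Z X

Post-order visits the left subtree, then the right subtree, then the node.
At X: no left child.
At X: go right to Z.
  At Z: no left child.
  At Z: go right to C.
    At C: no left child.
    At C: go right to S.
      At S: no left child.
      At S: go right to U.
        At U: no left child.
        At U: go right to B.
          B is a leaf — visit B.
        Visit U.
      Visit S.
    Visit C.
  Visit Z.
Visit X.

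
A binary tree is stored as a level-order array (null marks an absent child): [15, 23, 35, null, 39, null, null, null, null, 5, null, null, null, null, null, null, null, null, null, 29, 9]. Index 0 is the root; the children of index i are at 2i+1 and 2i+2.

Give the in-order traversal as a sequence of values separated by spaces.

23 29 5 9 39 15 35

In-order visits the left subtree, then the node, then the right subtree.
At 15: go left to 23.
  At 23: no left child.
  Visit 23.
  At 23: go right to 39.
    At 39: go left to 5.
      At 5: go left to 29.
        29 is a leaf — visit 29.
      Visit 5.
      At 5: go right to 9.
        9 is a leaf — visit 9.
    Visit 39.
    At 39: no right child.
Visit 15.
At 15: go right to 35.
  35 is a leaf — visit 35.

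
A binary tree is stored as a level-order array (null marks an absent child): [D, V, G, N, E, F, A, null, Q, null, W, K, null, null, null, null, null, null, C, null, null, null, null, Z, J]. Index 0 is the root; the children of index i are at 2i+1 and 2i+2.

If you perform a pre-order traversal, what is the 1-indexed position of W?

Pre-order visits the node, then its left subtree, then its right subtree.
Visit D.
At D: go left to V.
  Visit V.
  At V: go left to N.
    Visit N.
    At N: no left child.
    At N: go right to Q.
      Visit Q.
      At Q: no left child.
      At Q: go right to C.
        C is a leaf — visit C.
  At V: go right to E.
    Visit E.
    At E: no left child.
    At E: go right to W.
      W is a leaf — visit W.
At D: go right to G.
  Visit G.
  At G: go left to F.
    Visit F.
    At F: go left to K.
      Visit K.
      At K: go left to Z.
        Z is a leaf — visit Z.
      At K: go right to J.
        J is a leaf — visit J.
    At F: no right child.
  At G: go right to A.
    A is a leaf — visit A.
Full pre-order sequence: D, V, N, Q, C, E, W, G, F, K, Z, J, A.

7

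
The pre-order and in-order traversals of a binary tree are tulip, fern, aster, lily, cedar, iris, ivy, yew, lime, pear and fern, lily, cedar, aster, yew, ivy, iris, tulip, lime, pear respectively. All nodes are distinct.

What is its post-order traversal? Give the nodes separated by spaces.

The first element of pre-order is the root; it splits in-order into left and right subtrees.
Root tulip: left subtree has 7 nodes {fern, lily, cedar, aster, yew, ivy, iris}, right has 2 {lime, pear}.
  Root fern: left subtree has 0 nodes { }, right has 6 {lily, cedar, aster, yew, ivy, iris}.
    Root aster: left subtree has 2 nodes {lily, cedar}, right has 3 {yew, ivy, iris}.
      Root lily: left subtree has 0 nodes { }, right has 1 {cedar}.
      Root iris: left subtree has 2 nodes {yew, ivy}, right has 0 { }.
        Root ivy: left subtree has 1 node {yew}, right has 0 { }.
  Root lime: left subtree has 0 nodes { }, right has 1 {pear}.

cedar lily yew ivy iris aster fern pear lime tulip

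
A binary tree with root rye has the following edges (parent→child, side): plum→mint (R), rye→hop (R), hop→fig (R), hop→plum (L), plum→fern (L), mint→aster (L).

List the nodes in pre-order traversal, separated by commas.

Pre-order visits the node, then its left subtree, then its right subtree.
Visit rye.
At rye: no left child.
At rye: go right to hop.
  Visit hop.
  At hop: go left to plum.
    Visit plum.
    At plum: go left to fern.
      fern is a leaf — visit fern.
    At plum: go right to mint.
      Visit mint.
      At mint: go left to aster.
        aster is a leaf — visit aster.
      At mint: no right child.
  At hop: go right to fig.
    fig is a leaf — visit fig.

rye, hop, plum, fern, mint, aster, fig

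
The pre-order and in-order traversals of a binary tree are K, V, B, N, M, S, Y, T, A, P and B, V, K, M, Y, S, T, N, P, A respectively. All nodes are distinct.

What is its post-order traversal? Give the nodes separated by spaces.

The first element of pre-order is the root; it splits in-order into left and right subtrees.
Root K: left subtree has 2 nodes {B, V}, right has 7 {M, Y, S, T, N, P, A}.
  Root V: left subtree has 1 node {B}, right has 0 { }.
  Root N: left subtree has 4 nodes {M, Y, S, T}, right has 2 {P, A}.
    Root M: left subtree has 0 nodes { }, right has 3 {Y, S, T}.
      Root S: left subtree has 1 node {Y}, right has 1 {T}.
    Root A: left subtree has 1 node {P}, right has 0 { }.

B V Y T S M P A N K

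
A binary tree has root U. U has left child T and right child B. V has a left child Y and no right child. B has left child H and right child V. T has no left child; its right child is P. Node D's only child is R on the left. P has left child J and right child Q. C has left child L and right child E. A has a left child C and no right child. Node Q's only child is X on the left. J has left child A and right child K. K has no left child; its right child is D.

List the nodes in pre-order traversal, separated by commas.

U, T, P, J, A, C, L, E, K, D, R, Q, X, B, H, V, Y

Pre-order visits the node, then its left subtree, then its right subtree.
Visit U.
At U: go left to T.
  Visit T.
  At T: no left child.
  At T: go right to P.
    Visit P.
    At P: go left to J.
      Visit J.
      At J: go left to A.
        Visit A.
        At A: go left to C.
          Visit C.
          At C: go left to L.
            L is a leaf — visit L.
          At C: go right to E.
            E is a leaf — visit E.
        At A: no right child.
      At J: go right to K.
        Visit K.
        At K: no left child.
        At K: go right to D.
          Visit D.
          At D: go left to R.
            R is a leaf — visit R.
          At D: no right child.
    At P: go right to Q.
      Visit Q.
      At Q: go left to X.
        X is a leaf — visit X.
      At Q: no right child.
At U: go right to B.
  Visit B.
  At B: go left to H.
    H is a leaf — visit H.
  At B: go right to V.
    Visit V.
    At V: go left to Y.
      Y is a leaf — visit Y.
    At V: no right child.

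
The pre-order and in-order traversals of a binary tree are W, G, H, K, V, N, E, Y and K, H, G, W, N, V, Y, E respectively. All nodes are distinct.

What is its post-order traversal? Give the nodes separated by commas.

K, H, G, N, Y, E, V, W

The first element of pre-order is the root; it splits in-order into left and right subtrees.
Root W: left subtree has 3 nodes {K, H, G}, right has 4 {N, V, Y, E}.
  Root G: left subtree has 2 nodes {K, H}, right has 0 { }.
    Root H: left subtree has 1 node {K}, right has 0 { }.
  Root V: left subtree has 1 node {N}, right has 2 {Y, E}.
    Root E: left subtree has 1 node {Y}, right has 0 { }.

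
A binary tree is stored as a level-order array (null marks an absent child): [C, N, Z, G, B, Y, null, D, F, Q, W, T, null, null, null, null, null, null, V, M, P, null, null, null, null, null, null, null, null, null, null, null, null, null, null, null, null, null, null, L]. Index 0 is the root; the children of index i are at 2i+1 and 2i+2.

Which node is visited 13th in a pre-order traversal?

Z

Pre-order visits the node, then its left subtree, then its right subtree.
Visit C.
At C: go left to N.
  Visit N.
  At N: go left to G.
    Visit G.
    At G: go left to D.
      D is a leaf — visit D.
    At G: go right to F.
      Visit F.
      At F: no left child.
      At F: go right to V.
        V is a leaf — visit V.
  At N: go right to B.
    Visit B.
    At B: go left to Q.
      Visit Q.
      At Q: go left to M.
        Visit M.
        At M: go left to L.
          L is a leaf — visit L.
        At M: no right child.
      At Q: go right to P.
        P is a leaf — visit P.
    At B: go right to W.
      W is a leaf — visit W.
At C: go right to Z.
  Visit Z.
  At Z: go left to Y.
    Visit Y.
    At Y: go left to T.
      T is a leaf — visit T.
    At Y: no right child.
  At Z: no right child.
Full pre-order sequence: C, N, G, D, F, V, B, Q, M, L, P, W, Z, Y, T.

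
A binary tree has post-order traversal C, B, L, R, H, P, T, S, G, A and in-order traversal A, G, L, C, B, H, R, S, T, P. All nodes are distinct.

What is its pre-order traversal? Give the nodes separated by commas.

The last element of post-order is the root; it splits in-order into left and right subtrees.
Root A: left subtree has 0 nodes { }, right has 9 {G, L, C, B, H, R, S, T, P}.
  Root G: left subtree has 0 nodes { }, right has 8 {L, C, B, H, R, S, T, P}.
    Root S: left subtree has 5 nodes {L, C, B, H, R}, right has 2 {T, P}.
      Root H: left subtree has 3 nodes {L, C, B}, right has 1 {R}.
        Root L: left subtree has 0 nodes { }, right has 2 {C, B}.
          Root B: left subtree has 1 node {C}, right has 0 { }.
      Root T: left subtree has 0 nodes { }, right has 1 {P}.

A, G, S, H, L, B, C, R, T, P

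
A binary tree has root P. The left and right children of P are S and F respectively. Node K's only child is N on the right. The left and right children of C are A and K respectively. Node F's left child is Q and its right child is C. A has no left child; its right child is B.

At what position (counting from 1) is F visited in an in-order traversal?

4

In-order visits the left subtree, then the node, then the right subtree.
At P: go left to S.
  S is a leaf — visit S.
Visit P.
At P: go right to F.
  At F: go left to Q.
    Q is a leaf — visit Q.
  Visit F.
  At F: go right to C.
    At C: go left to A.
      At A: no left child.
      Visit A.
      At A: go right to B.
        B is a leaf — visit B.
    Visit C.
    At C: go right to K.
      At K: no left child.
      Visit K.
      At K: go right to N.
        N is a leaf — visit N.
Full in-order sequence: S, P, Q, F, A, B, C, K, N.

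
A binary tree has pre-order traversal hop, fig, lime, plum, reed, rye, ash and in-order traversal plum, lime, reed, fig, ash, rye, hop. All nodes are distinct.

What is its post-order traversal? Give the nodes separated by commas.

The first element of pre-order is the root; it splits in-order into left and right subtrees.
Root hop: left subtree has 6 nodes {plum, lime, reed, fig, ash, rye}, right has 0 { }.
  Root fig: left subtree has 3 nodes {plum, lime, reed}, right has 2 {ash, rye}.
    Root lime: left subtree has 1 node {plum}, right has 1 {reed}.
    Root rye: left subtree has 1 node {ash}, right has 0 { }.

plum, reed, lime, ash, rye, fig, hop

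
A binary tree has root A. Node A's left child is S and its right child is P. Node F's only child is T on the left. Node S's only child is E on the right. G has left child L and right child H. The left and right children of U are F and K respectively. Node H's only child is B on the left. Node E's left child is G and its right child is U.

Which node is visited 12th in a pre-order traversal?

P

Pre-order visits the node, then its left subtree, then its right subtree.
Visit A.
At A: go left to S.
  Visit S.
  At S: no left child.
  At S: go right to E.
    Visit E.
    At E: go left to G.
      Visit G.
      At G: go left to L.
        L is a leaf — visit L.
      At G: go right to H.
        Visit H.
        At H: go left to B.
          B is a leaf — visit B.
        At H: no right child.
    At E: go right to U.
      Visit U.
      At U: go left to F.
        Visit F.
        At F: go left to T.
          T is a leaf — visit T.
        At F: no right child.
      At U: go right to K.
        K is a leaf — visit K.
At A: go right to P.
  P is a leaf — visit P.
Full pre-order sequence: A, S, E, G, L, H, B, U, F, T, K, P.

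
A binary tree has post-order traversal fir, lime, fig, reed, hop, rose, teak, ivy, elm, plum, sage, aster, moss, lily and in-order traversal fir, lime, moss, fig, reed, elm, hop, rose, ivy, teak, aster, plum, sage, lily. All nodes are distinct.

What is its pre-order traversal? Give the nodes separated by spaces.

lily moss lime fir aster elm reed fig ivy rose hop teak sage plum

The last element of post-order is the root; it splits in-order into left and right subtrees.
Root lily: left subtree has 13 nodes {fir, lime, moss, fig, reed, elm, hop, rose, ivy, teak, aster, plum, sage}, right has 0 { }.
  Root moss: left subtree has 2 nodes {fir, lime}, right has 10 {fig, reed, elm, hop, rose, ivy, teak, aster, plum, sage}.
    Root lime: left subtree has 1 node {fir}, right has 0 { }.
    Root aster: left subtree has 7 nodes {fig, reed, elm, hop, rose, ivy, teak}, right has 2 {plum, sage}.
      Root elm: left subtree has 2 nodes {fig, reed}, right has 4 {hop, rose, ivy, teak}.
        Root reed: left subtree has 1 node {fig}, right has 0 { }.
        Root ivy: left subtree has 2 nodes {hop, rose}, right has 1 {teak}.
          Root rose: left subtree has 1 node {hop}, right has 0 { }.
      Root sage: left subtree has 1 node {plum}, right has 0 { }.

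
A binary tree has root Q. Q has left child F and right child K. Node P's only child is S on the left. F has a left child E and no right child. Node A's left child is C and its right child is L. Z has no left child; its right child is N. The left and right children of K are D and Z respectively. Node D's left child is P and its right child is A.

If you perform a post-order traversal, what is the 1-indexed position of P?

Post-order visits the left subtree, then the right subtree, then the node.
At Q: go left to F.
  At F: go left to E.
    E is a leaf — visit E.
  At F: no right child.
  Visit F.
At Q: go right to K.
  At K: go left to D.
    At D: go left to P.
      At P: go left to S.
        S is a leaf — visit S.
      At P: no right child.
      Visit P.
    At D: go right to A.
      At A: go left to C.
        C is a leaf — visit C.
      At A: go right to L.
        L is a leaf — visit L.
      Visit A.
    Visit D.
  At K: go right to Z.
    At Z: no left child.
    At Z: go right to N.
      N is a leaf — visit N.
    Visit Z.
  Visit K.
Visit Q.
Full post-order sequence: E, F, S, P, C, L, A, D, N, Z, K, Q.

4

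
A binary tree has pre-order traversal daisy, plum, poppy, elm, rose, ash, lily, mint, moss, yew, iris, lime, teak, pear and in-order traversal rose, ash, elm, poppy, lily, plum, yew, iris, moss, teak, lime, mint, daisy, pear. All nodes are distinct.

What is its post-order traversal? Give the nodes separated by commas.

The first element of pre-order is the root; it splits in-order into left and right subtrees.
Root daisy: left subtree has 12 nodes {rose, ash, elm, poppy, lily, plum, yew, iris, moss, teak, lime, mint}, right has 1 {pear}.
  Root plum: left subtree has 5 nodes {rose, ash, elm, poppy, lily}, right has 6 {yew, iris, moss, teak, lime, mint}.
    Root poppy: left subtree has 3 nodes {rose, ash, elm}, right has 1 {lily}.
      Root elm: left subtree has 2 nodes {rose, ash}, right has 0 { }.
        Root rose: left subtree has 0 nodes { }, right has 1 {ash}.
    Root mint: left subtree has 5 nodes {yew, iris, moss, teak, lime}, right has 0 { }.
      Root moss: left subtree has 2 nodes {yew, iris}, right has 2 {teak, lime}.
        Root yew: left subtree has 0 nodes { }, right has 1 {iris}.
        Root lime: left subtree has 1 node {teak}, right has 0 { }.

ash, rose, elm, lily, poppy, iris, yew, teak, lime, moss, mint, plum, pear, daisy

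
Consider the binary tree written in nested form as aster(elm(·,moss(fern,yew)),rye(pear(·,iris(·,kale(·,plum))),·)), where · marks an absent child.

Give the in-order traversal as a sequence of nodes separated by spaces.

elm fern moss yew aster pear iris kale plum rye

In-order visits the left subtree, then the node, then the right subtree.
At aster: go left to elm.
  At elm: no left child.
  Visit elm.
  At elm: go right to moss.
    At moss: go left to fern.
      fern is a leaf — visit fern.
    Visit moss.
    At moss: go right to yew.
      yew is a leaf — visit yew.
Visit aster.
At aster: go right to rye.
  At rye: go left to pear.
    At pear: no left child.
    Visit pear.
    At pear: go right to iris.
      At iris: no left child.
      Visit iris.
      At iris: go right to kale.
        At kale: no left child.
        Visit kale.
        At kale: go right to plum.
          plum is a leaf — visit plum.
  Visit rye.
  At rye: no right child.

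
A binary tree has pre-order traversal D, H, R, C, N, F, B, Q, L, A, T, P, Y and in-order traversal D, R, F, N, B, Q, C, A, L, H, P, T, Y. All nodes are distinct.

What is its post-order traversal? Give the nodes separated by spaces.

The first element of pre-order is the root; it splits in-order into left and right subtrees.
Root D: left subtree has 0 nodes { }, right has 12 {R, F, N, B, Q, C, A, L, H, P, T, Y}.
  Root H: left subtree has 8 nodes {R, F, N, B, Q, C, A, L}, right has 3 {P, T, Y}.
    Root R: left subtree has 0 nodes { }, right has 7 {F, N, B, Q, C, A, L}.
      Root C: left subtree has 4 nodes {F, N, B, Q}, right has 2 {A, L}.
        Root N: left subtree has 1 node {F}, right has 2 {B, Q}.
          Root B: left subtree has 0 nodes { }, right has 1 {Q}.
        Root L: left subtree has 1 node {A}, right has 0 { }.
    Root T: left subtree has 1 node {P}, right has 1 {Y}.

F Q B N A L C R P Y T H D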